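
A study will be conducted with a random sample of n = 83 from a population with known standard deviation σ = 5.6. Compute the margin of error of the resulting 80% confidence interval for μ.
Margin of error = 0.79

Margin of error = z* · σ/√n
= 1.282 · 5.6/√83
= 1.282 · 5.6/9.1104
= 0.79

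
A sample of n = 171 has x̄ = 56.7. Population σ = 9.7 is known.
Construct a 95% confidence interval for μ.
(55.25, 58.15)

z-interval (σ known):
z* = 1.960 for 95% confidence

Margin of error = z* · σ/√n = 1.960 · 9.7/√171 = 1.45

CI: (56.7 - 1.45, 56.7 + 1.45) = (55.25, 58.15)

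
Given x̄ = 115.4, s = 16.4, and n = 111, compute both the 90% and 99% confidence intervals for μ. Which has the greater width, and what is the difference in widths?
99% CI is wider by 3.00

df = 110
90% CI: t* = 1.659, (112.82, 117.98), width = 2 · t* · s/√n = 5.16
99% CI: t* = 2.621, (111.32, 119.48), width = 2 · t* · s/√n = 8.16

The 99% CI is wider by 8.16 - 5.16 = 3.00.
Higher confidence requires a wider interval.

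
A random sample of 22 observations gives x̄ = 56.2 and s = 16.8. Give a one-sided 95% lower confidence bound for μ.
μ ≥ 50.04

Lower bound (one-sided):
t* = 1.721 (one-sided for 95%)
Lower bound = x̄ - t* · s/√n = 56.2 - 1.721 · 16.8/√22 = 50.04

We are 95% confident that μ ≥ 50.04.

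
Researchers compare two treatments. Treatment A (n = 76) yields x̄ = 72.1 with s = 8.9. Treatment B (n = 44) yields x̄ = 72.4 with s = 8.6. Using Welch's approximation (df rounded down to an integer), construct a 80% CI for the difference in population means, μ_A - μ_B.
(-2.43, 1.83)

Difference: x̄₁ - x̄₂ = -0.30
SE = √(s₁²/n₁ + s₂²/n₂) = √(8.9²/76 + 8.6²/44) = 1.6502
df = 92.47 → 92 (Welch–Satterthwaite, rounded down)
t* = 1.291

CI: -0.30 ± 1.291 · 1.6502 = -0.30 ± 2.13 = (-2.43, 1.83)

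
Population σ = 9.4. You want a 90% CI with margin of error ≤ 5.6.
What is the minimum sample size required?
n ≥ 8

For margin E ≤ 5.6:
n ≥ (z* · σ / E)²
n ≥ (1.645 · 9.4 / 5.6)²
n ≥ 7.62

Minimum n = 8 (rounding up)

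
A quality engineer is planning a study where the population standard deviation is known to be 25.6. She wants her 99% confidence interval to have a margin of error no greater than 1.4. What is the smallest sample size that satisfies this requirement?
n ≥ 2219

For margin E ≤ 1.4:
n ≥ (z* · σ / E)²
n ≥ (2.576 · 25.6 / 1.4)²
n ≥ 2218.79

Minimum n = 2219 (rounding up)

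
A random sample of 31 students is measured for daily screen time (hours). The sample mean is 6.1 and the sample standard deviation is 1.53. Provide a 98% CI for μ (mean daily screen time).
(5.42, 6.78)

t-interval (σ unknown):
df = n - 1 = 30
t* = 2.457 for 98% confidence

Margin of error = t* · s/√n = 2.457 · 1.53/√31 = 0.68

CI: (5.42, 6.78)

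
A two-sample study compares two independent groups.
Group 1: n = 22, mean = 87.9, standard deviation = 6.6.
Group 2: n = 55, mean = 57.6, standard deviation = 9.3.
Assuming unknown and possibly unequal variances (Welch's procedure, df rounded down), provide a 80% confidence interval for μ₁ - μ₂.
(27.86, 32.74)

Difference: x̄₁ - x̄₂ = 30.30
SE = √(s₁²/n₁ + s₂²/n₂) = √(6.6²/22 + 9.3²/55) = 1.8848
df = 54.29 → 54 (Welch–Satterthwaite, rounded down)
t* = 1.297

CI: 30.30 ± 1.297 · 1.8848 = 30.30 ± 2.44 = (27.86, 32.74)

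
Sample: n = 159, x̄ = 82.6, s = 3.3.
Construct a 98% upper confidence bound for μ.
μ ≤ 83.14

Upper bound (one-sided):
t* = 2.071 (one-sided for 98%)
Upper bound = x̄ + t* · s/√n = 82.6 + 2.071 · 3.3/√159 = 83.14

We are 98% confident that μ ≤ 83.14.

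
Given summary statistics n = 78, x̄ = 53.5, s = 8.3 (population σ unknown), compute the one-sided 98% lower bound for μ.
μ ≥ 51.54

Lower bound (one-sided):
t* = 2.089 (one-sided for 98%)
Lower bound = x̄ - t* · s/√n = 53.5 - 2.089 · 8.3/√78 = 51.54

We are 98% confident that μ ≥ 51.54.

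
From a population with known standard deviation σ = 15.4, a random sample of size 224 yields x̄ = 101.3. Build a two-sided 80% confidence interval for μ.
(99.98, 102.62)

z-interval (σ known):
z* = 1.282 for 80% confidence

Margin of error = z* · σ/√n = 1.282 · 15.4/√224 = 1.32

CI: (101.3 - 1.32, 101.3 + 1.32) = (99.98, 102.62)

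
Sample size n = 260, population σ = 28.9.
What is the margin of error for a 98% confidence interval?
Margin of error = 4.17

Margin of error = z* · σ/√n
= 2.326 · 28.9/√260
= 2.326 · 28.9/16.1245
= 4.17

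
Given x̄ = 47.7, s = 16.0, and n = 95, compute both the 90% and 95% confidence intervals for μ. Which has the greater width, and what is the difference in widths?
95% CI is wider by 1.07

df = 94
90% CI: t* = 1.661, (44.97, 50.43), width = 2 · t* · s/√n = 5.45
95% CI: t* = 1.986, (44.44, 50.96), width = 2 · t* · s/√n = 6.52

The 95% CI is wider by 6.52 - 5.45 = 1.07.
Higher confidence requires a wider interval.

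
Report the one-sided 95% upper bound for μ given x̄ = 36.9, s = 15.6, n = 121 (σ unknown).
μ ≤ 39.25

Upper bound (one-sided):
t* = 1.658 (one-sided for 95%)
Upper bound = x̄ + t* · s/√n = 36.9 + 1.658 · 15.6/√121 = 39.25

We are 95% confident that μ ≤ 39.25.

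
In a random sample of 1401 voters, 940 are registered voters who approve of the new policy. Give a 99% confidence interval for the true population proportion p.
(0.639, 0.703)

Proportion CI:
p̂ = 940/1401 = 0.67095
SE = √(p̂(1-p̂)/n) = √(0.67095 · 0.32905 / 1401) = 0.01255

z* = 2.576
Margin = z* · SE = 2.576 · 0.01255 = 0.0323

CI: 0.67095 ± 0.0323 = (0.639, 0.703)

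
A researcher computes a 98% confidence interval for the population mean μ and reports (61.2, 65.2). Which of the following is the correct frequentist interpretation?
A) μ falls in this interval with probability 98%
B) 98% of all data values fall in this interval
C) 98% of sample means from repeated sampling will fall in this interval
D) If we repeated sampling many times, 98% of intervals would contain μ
D

A) Wrong — μ is fixed; the randomness lives in the interval, not in μ.
B) Wrong — a CI is about the parameter μ, not individual data values.
C) Wrong — coverage applies to intervals containing μ, not to future x̄ values.
D) Correct — this is the frequentist long-run coverage interpretation.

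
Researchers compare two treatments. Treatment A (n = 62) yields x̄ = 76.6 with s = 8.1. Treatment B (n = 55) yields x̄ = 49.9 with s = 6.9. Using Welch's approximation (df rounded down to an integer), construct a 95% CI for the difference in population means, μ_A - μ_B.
(23.95, 29.45)

Difference: x̄₁ - x̄₂ = 26.70
SE = √(s₁²/n₁ + s₂²/n₂) = √(8.1²/62 + 6.9²/55) = 1.3870
df = 114.82 → 114 (Welch–Satterthwaite, rounded down)
t* = 1.981

CI: 26.70 ± 1.981 · 1.3870 = 26.70 ± 2.75 = (23.95, 29.45)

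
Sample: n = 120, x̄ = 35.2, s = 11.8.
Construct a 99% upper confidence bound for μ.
μ ≤ 37.74

Upper bound (one-sided):
t* = 2.358 (one-sided for 99%)
Upper bound = x̄ + t* · s/√n = 35.2 + 2.358 · 11.8/√120 = 37.74

We are 99% confident that μ ≤ 37.74.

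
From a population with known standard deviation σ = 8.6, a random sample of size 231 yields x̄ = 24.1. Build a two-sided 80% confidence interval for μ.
(23.37, 24.83)

z-interval (σ known):
z* = 1.282 for 80% confidence

Margin of error = z* · σ/√n = 1.282 · 8.6/√231 = 0.73

CI: (24.1 - 0.73, 24.1 + 0.73) = (23.37, 24.83)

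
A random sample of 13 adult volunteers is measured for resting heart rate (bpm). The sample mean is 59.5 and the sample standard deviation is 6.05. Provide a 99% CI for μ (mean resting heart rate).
(54.37, 64.63)

t-interval (σ unknown):
df = n - 1 = 12
t* = 3.055 for 99% confidence

Margin of error = t* · s/√n = 3.055 · 6.05/√13 = 5.13

CI: (54.37, 64.63)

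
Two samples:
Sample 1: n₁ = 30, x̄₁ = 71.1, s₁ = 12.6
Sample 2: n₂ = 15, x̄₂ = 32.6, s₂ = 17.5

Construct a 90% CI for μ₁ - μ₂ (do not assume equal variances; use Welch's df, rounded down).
(29.77, 47.23)

Difference: x̄₁ - x̄₂ = 38.50
SE = √(s₁²/n₁ + s₂²/n₂) = √(12.6²/30 + 17.5²/15) = 5.0704
df = 21.50 → 21 (Welch–Satterthwaite, rounded down)
t* = 1.721

CI: 38.50 ± 1.721 · 5.0704 = 38.50 ± 8.73 = (29.77, 47.23)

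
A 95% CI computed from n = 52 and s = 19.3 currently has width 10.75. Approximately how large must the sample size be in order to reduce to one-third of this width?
n ≈ 468

CI width ∝ 1/√n
To reduce width by factor 3, need √n to grow by 3 → need 3² = 9 times as many samples.

Current: n = 52, width = 10.75
New: n = 468, width ≈ 3.51

Width reduced by factor of 10.75/3.51 = 3.06.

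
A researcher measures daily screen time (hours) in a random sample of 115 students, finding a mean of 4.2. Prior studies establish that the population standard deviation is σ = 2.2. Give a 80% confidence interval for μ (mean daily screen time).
(3.94, 4.46)

z-interval (σ known):
z* = 1.282 for 80% confidence

Margin of error = z* · σ/√n = 1.282 · 2.2/√115 = 0.26

CI: (4.2 - 0.26, 4.2 + 0.26) = (3.94, 4.46)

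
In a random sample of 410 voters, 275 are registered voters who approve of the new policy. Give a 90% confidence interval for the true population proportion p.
(0.633, 0.709)

Proportion CI:
p̂ = 275/410 = 0.67073
SE = √(p̂(1-p̂)/n) = √(0.67073 · 0.32927 / 410) = 0.02321

z* = 1.645
Margin = z* · SE = 1.645 · 0.02321 = 0.0382

CI: 0.67073 ± 0.0382 = (0.633, 0.709)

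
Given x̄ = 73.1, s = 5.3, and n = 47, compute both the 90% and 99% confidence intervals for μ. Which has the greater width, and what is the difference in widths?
99% CI is wider by 1.55

df = 46
90% CI: t* = 1.679, (71.80, 74.40), width = 2 · t* · s/√n = 2.60
99% CI: t* = 2.687, (71.02, 75.18), width = 2 · t* · s/√n = 4.15

The 99% CI is wider by 4.15 - 2.60 = 1.55.
Higher confidence requires a wider interval.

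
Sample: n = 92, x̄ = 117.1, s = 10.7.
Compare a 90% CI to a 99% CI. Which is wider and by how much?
99% CI is wider by 2.16

df = 91
90% CI: t* = 1.662, (115.25, 118.95), width = 2 · t* · s/√n = 3.71
99% CI: t* = 2.631, (114.16, 120.04), width = 2 · t* · s/√n = 5.87

The 99% CI is wider by 5.87 - 3.71 = 2.16.
Higher confidence requires a wider interval.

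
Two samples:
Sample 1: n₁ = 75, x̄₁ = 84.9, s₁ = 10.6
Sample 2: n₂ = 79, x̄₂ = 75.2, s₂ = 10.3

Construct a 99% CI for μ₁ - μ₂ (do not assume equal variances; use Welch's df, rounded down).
(5.30, 14.10)

Difference: x̄₁ - x̄₂ = 9.70
SE = √(s₁²/n₁ + s₂²/n₂) = √(10.6²/75 + 10.3²/79) = 1.6855
df = 151.01 → 151 (Welch–Satterthwaite, rounded down)
t* = 2.609

CI: 9.70 ± 2.609 · 1.6855 = 9.70 ± 4.40 = (5.30, 14.10)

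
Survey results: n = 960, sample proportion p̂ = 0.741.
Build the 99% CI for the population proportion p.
(0.705, 0.777)

Proportion CI:
SE = √(p̂(1-p̂)/n) = √(0.741 · 0.259 / 960) = 0.01414

z* = 2.576
Margin = z* · SE = 2.576 · 0.01414 = 0.0364

CI: 0.741 ± 0.0364 = (0.705, 0.777)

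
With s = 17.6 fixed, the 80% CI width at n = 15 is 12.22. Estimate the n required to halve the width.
n ≈ 60

CI width ∝ 1/√n
To reduce width by factor 2, need √n to grow by 2 → need 2² = 4 times as many samples.

Current: n = 15, width = 12.22
New: n = 60, width ≈ 5.89

Width reduced by factor of 12.22/5.89 = 2.07.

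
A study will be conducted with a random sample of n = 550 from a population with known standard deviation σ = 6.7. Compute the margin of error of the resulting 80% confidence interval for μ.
Margin of error = 0.37

Margin of error = z* · σ/√n
= 1.282 · 6.7/√550
= 1.282 · 6.7/23.4521
= 0.37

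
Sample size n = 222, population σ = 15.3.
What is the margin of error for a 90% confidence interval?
Margin of error = 1.69

Margin of error = z* · σ/√n
= 1.645 · 15.3/√222
= 1.645 · 15.3/14.8997
= 1.69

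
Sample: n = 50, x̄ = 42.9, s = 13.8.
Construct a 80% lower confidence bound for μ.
μ ≥ 41.24

Lower bound (one-sided):
t* = 0.849 (one-sided for 80%)
Lower bound = x̄ - t* · s/√n = 42.9 - 0.849 · 13.8/√50 = 41.24

We are 80% confident that μ ≥ 41.24.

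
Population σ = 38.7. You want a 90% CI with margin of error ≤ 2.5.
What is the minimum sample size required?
n ≥ 649

For margin E ≤ 2.5:
n ≥ (z* · σ / E)²
n ≥ (1.645 · 38.7 / 2.5)²
n ≥ 648.45

Minimum n = 649 (rounding up)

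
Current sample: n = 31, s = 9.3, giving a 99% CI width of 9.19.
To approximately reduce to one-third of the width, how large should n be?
n ≈ 279

CI width ∝ 1/√n
To reduce width by factor 3, need √n to grow by 3 → need 3² = 9 times as many samples.

Current: n = 31, width = 9.19
New: n = 279, width ≈ 2.89

Width reduced by factor of 9.19/2.89 = 3.18.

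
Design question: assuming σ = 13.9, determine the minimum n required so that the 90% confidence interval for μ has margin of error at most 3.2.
n ≥ 52

For margin E ≤ 3.2:
n ≥ (z* · σ / E)²
n ≥ (1.645 · 13.9 / 3.2)²
n ≥ 51.06

Minimum n = 52 (rounding up)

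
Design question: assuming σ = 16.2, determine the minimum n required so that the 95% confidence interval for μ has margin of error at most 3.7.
n ≥ 74

For margin E ≤ 3.7:
n ≥ (z* · σ / E)²
n ≥ (1.960 · 16.2 / 3.7)²
n ≥ 73.64

Minimum n = 74 (rounding up)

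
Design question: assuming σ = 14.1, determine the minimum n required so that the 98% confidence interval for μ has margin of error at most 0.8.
n ≥ 1681

For margin E ≤ 0.8:
n ≥ (z* · σ / E)²
n ≥ (2.326 · 14.1 / 0.8)²
n ≥ 1680.65

Minimum n = 1681 (rounding up)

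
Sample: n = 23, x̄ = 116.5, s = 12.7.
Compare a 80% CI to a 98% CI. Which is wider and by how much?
98% CI is wider by 6.28

df = 22
80% CI: t* = 1.321, (113.00, 120.00), width = 2 · t* · s/√n = 7.00
98% CI: t* = 2.508, (109.86, 123.14), width = 2 · t* · s/√n = 13.28

The 98% CI is wider by 13.28 - 7.00 = 6.28.
Higher confidence requires a wider interval.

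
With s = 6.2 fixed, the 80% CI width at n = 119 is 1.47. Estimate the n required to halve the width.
n ≈ 476

CI width ∝ 1/√n
To reduce width by factor 2, need √n to grow by 2 → need 2² = 4 times as many samples.

Current: n = 119, width = 1.47
New: n = 476, width ≈ 0.73

Width reduced by factor of 1.47/0.73 = 2.01.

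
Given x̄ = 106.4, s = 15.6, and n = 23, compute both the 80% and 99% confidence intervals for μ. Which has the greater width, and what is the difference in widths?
99% CI is wider by 9.75

df = 22
80% CI: t* = 1.321, (102.10, 110.70), width = 2 · t* · s/√n = 8.59
99% CI: t* = 2.819, (97.23, 115.57), width = 2 · t* · s/√n = 18.34

The 99% CI is wider by 18.34 - 8.59 = 9.75.
Higher confidence requires a wider interval.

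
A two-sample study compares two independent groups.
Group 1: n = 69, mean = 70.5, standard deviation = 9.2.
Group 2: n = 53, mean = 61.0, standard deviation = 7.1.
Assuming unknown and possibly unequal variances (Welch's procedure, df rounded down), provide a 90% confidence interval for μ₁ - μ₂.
(7.05, 11.95)

Difference: x̄₁ - x̄₂ = 9.50
SE = √(s₁²/n₁ + s₂²/n₂) = √(9.2²/69 + 7.1²/53) = 1.4757
df = 119.99 → 119 (Welch–Satterthwaite, rounded down)
t* = 1.658

CI: 9.50 ± 1.658 · 1.4757 = 9.50 ± 2.45 = (7.05, 11.95)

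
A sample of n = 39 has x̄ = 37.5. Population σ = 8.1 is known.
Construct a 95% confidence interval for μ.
(34.96, 40.04)

z-interval (σ known):
z* = 1.960 for 95% confidence

Margin of error = z* · σ/√n = 1.960 · 8.1/√39 = 2.54

CI: (37.5 - 2.54, 37.5 + 2.54) = (34.96, 40.04)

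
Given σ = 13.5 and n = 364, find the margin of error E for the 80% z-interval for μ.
Margin of error = 0.91

Margin of error = z* · σ/√n
= 1.282 · 13.5/√364
= 1.282 · 13.5/19.0788
= 0.91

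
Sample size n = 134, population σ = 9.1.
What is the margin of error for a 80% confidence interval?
Margin of error = 1.01

Margin of error = z* · σ/√n
= 1.282 · 9.1/√134
= 1.282 · 9.1/11.5758
= 1.01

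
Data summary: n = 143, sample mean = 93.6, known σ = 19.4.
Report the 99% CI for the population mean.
(89.42, 97.78)

z-interval (σ known):
z* = 2.576 for 99% confidence

Margin of error = z* · σ/√n = 2.576 · 19.4/√143 = 4.18

CI: (93.6 - 4.18, 93.6 + 4.18) = (89.42, 97.78)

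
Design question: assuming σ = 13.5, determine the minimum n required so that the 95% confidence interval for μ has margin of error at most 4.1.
n ≥ 42

For margin E ≤ 4.1:
n ≥ (z* · σ / E)²
n ≥ (1.960 · 13.5 / 4.1)²
n ≥ 41.65

Minimum n = 42 (rounding up)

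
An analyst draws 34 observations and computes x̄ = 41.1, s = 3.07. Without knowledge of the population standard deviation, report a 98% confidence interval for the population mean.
(39.81, 42.39)

t-interval (σ unknown):
df = n - 1 = 33
t* = 2.445 for 98% confidence

Margin of error = t* · s/√n = 2.445 · 3.07/√34 = 1.29

CI: (39.81, 42.39)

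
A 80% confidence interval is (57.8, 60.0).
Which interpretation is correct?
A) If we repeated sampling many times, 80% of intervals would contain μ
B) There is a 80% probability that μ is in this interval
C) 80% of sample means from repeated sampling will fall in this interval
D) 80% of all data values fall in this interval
A

A) Correct — this is the frequentist long-run coverage interpretation.
B) Wrong — μ is fixed; the randomness lives in the interval, not in μ.
C) Wrong — coverage applies to intervals containing μ, not to future x̄ values.
D) Wrong — a CI is about the parameter μ, not individual data values.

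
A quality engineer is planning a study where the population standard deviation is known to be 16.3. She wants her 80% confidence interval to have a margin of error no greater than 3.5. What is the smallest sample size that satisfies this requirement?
n ≥ 36

For margin E ≤ 3.5:
n ≥ (z* · σ / E)²
n ≥ (1.282 · 16.3 / 3.5)²
n ≥ 35.65

Minimum n = 36 (rounding up)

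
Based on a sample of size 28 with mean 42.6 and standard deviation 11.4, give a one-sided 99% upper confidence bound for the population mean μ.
μ ≤ 47.93

Upper bound (one-sided):
t* = 2.473 (one-sided for 99%)
Upper bound = x̄ + t* · s/√n = 42.6 + 2.473 · 11.4/√28 = 47.93

We are 99% confident that μ ≤ 47.93.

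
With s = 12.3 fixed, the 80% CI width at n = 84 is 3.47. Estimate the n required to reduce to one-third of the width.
n ≈ 756

CI width ∝ 1/√n
To reduce width by factor 3, need √n to grow by 3 → need 3² = 9 times as many samples.

Current: n = 84, width = 3.47
New: n = 756, width ≈ 1.15

Width reduced by factor of 3.47/1.15 = 3.02.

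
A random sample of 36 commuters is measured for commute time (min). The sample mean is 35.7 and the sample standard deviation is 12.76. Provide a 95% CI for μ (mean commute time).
(31.38, 40.02)

t-interval (σ unknown):
df = n - 1 = 35
t* = 2.030 for 95% confidence

Margin of error = t* · s/√n = 2.030 · 12.76/√36 = 4.32

CI: (31.38, 40.02)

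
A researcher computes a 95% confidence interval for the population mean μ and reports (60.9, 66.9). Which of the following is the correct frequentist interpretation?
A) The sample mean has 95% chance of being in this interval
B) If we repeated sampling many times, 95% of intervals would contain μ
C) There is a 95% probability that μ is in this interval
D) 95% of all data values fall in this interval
B

A) Wrong — x̄ is observed and sits in the interval by construction.
B) Correct — this is the frequentist long-run coverage interpretation.
C) Wrong — μ is fixed; the randomness lives in the interval, not in μ.
D) Wrong — a CI is about the parameter μ, not individual data values.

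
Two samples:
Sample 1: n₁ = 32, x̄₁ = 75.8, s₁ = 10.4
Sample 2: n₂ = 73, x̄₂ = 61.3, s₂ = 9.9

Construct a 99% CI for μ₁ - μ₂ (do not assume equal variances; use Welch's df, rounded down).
(8.70, 20.30)

Difference: x̄₁ - x̄₂ = 14.50
SE = √(s₁²/n₁ + s₂²/n₂) = √(10.4²/32 + 9.9²/73) = 2.1732
df = 56.67 → 56 (Welch–Satterthwaite, rounded down)
t* = 2.667

CI: 14.50 ± 2.667 · 2.1732 = 14.50 ± 5.80 = (8.70, 20.30)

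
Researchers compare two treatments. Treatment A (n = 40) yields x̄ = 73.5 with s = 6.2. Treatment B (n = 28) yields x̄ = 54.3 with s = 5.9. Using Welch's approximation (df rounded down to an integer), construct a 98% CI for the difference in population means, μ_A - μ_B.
(15.65, 22.75)

Difference: x̄₁ - x̄₂ = 19.20
SE = √(s₁²/n₁ + s₂²/n₂) = √(6.2²/40 + 5.9²/28) = 1.4847
df = 60.04 → 60 (Welch–Satterthwaite, rounded down)
t* = 2.390

CI: 19.20 ± 2.390 · 1.4847 = 19.20 ± 3.55 = (15.65, 22.75)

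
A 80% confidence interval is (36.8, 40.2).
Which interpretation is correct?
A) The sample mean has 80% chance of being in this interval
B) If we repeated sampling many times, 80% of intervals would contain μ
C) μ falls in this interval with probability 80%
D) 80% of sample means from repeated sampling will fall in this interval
B

A) Wrong — x̄ is observed and sits in the interval by construction.
B) Correct — this is the frequentist long-run coverage interpretation.
C) Wrong — μ is fixed; the randomness lives in the interval, not in μ.
D) Wrong — coverage applies to intervals containing μ, not to future x̄ values.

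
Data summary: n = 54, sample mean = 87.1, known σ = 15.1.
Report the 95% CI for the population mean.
(83.07, 91.13)

z-interval (σ known):
z* = 1.960 for 95% confidence

Margin of error = z* · σ/√n = 1.960 · 15.1/√54 = 4.03

CI: (87.1 - 4.03, 87.1 + 4.03) = (83.07, 91.13)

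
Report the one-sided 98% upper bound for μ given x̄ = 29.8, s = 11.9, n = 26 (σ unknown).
μ ≤ 34.86

Upper bound (one-sided):
t* = 2.167 (one-sided for 98%)
Upper bound = x̄ + t* · s/√n = 29.8 + 2.167 · 11.9/√26 = 34.86

We are 98% confident that μ ≤ 34.86.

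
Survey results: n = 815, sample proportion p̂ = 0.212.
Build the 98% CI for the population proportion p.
(0.179, 0.245)

Proportion CI:
SE = √(p̂(1-p̂)/n) = √(0.212 · 0.788 / 815) = 0.01432

z* = 2.326
Margin = z* · SE = 2.326 · 0.01432 = 0.0333

CI: 0.212 ± 0.0333 = (0.179, 0.245)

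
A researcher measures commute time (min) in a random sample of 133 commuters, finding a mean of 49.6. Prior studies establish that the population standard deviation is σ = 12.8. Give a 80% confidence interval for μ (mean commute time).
(48.18, 51.02)

z-interval (σ known):
z* = 1.282 for 80% confidence

Margin of error = z* · σ/√n = 1.282 · 12.8/√133 = 1.42

CI: (49.6 - 1.42, 49.6 + 1.42) = (48.18, 51.02)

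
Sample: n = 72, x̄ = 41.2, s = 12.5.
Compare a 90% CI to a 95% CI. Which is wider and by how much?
95% CI is wider by 0.96

df = 71
90% CI: t* = 1.667, (38.74, 43.66), width = 2 · t* · s/√n = 4.91
95% CI: t* = 1.994, (38.26, 44.14), width = 2 · t* · s/√n = 5.87

The 95% CI is wider by 5.87 - 4.91 = 0.96.
Higher confidence requires a wider interval.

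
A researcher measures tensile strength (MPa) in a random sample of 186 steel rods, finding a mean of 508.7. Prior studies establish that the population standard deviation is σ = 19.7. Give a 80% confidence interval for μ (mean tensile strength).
(506.85, 510.55)

z-interval (σ known):
z* = 1.282 for 80% confidence

Margin of error = z* · σ/√n = 1.282 · 19.7/√186 = 1.85

CI: (508.7 - 1.85, 508.7 + 1.85) = (506.85, 510.55)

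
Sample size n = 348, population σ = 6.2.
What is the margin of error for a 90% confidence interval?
Margin of error = 0.55

Margin of error = z* · σ/√n
= 1.645 · 6.2/√348
= 1.645 · 6.2/18.6548
= 0.55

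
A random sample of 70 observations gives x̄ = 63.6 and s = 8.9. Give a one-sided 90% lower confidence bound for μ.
μ ≥ 62.22

Lower bound (one-sided):
t* = 1.294 (one-sided for 90%)
Lower bound = x̄ - t* · s/√n = 63.6 - 1.294 · 8.9/√70 = 62.22

We are 90% confident that μ ≥ 62.22.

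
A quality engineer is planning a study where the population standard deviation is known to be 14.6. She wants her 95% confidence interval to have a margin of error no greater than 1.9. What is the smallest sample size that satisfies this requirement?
n ≥ 227

For margin E ≤ 1.9:
n ≥ (z* · σ / E)²
n ≥ (1.960 · 14.6 / 1.9)²
n ≥ 226.84

Minimum n = 227 (rounding up)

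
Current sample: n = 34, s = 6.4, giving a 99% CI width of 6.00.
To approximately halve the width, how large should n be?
n ≈ 136

CI width ∝ 1/√n
To reduce width by factor 2, need √n to grow by 2 → need 2² = 4 times as many samples.

Current: n = 34, width = 6.00
New: n = 136, width ≈ 2.87

Width reduced by factor of 6.00/2.87 = 2.09.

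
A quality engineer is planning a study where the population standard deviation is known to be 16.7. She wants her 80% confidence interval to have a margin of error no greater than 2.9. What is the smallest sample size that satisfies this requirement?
n ≥ 55

For margin E ≤ 2.9:
n ≥ (z* · σ / E)²
n ≥ (1.282 · 16.7 / 2.9)²
n ≥ 54.50

Minimum n = 55 (rounding up)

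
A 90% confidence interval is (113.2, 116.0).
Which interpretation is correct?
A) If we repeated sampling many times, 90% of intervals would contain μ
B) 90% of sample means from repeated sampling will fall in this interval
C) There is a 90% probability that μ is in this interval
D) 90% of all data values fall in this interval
A

A) Correct — this is the frequentist long-run coverage interpretation.
B) Wrong — coverage applies to intervals containing μ, not to future x̄ values.
C) Wrong — μ is fixed; the randomness lives in the interval, not in μ.
D) Wrong — a CI is about the parameter μ, not individual data values.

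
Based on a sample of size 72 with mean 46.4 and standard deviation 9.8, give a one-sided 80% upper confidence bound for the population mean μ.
μ ≤ 47.38

Upper bound (one-sided):
t* = 0.847 (one-sided for 80%)
Upper bound = x̄ + t* · s/√n = 46.4 + 0.847 · 9.8/√72 = 47.38

We are 80% confident that μ ≤ 47.38.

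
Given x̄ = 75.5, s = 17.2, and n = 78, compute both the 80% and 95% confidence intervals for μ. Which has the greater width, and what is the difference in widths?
95% CI is wider by 2.72

df = 77
80% CI: t* = 1.293, (72.98, 78.02), width = 2 · t* · s/√n = 5.04
95% CI: t* = 1.991, (71.62, 79.38), width = 2 · t* · s/√n = 7.76

The 95% CI is wider by 7.76 - 5.04 = 2.72.
Higher confidence requires a wider interval.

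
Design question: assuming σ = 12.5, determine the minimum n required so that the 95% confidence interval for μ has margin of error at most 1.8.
n ≥ 186

For margin E ≤ 1.8:
n ≥ (z* · σ / E)²
n ≥ (1.960 · 12.5 / 1.8)²
n ≥ 185.26

Minimum n = 186 (rounding up)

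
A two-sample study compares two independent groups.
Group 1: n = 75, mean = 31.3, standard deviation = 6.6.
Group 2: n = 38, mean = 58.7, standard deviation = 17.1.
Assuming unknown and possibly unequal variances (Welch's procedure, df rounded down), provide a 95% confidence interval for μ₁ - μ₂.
(-33.21, -21.59)

Difference: x̄₁ - x̄₂ = -27.40
SE = √(s₁²/n₁ + s₂²/n₂) = √(6.6²/75 + 17.1²/38) = 2.8768
df = 42.67 → 42 (Welch–Satterthwaite, rounded down)
t* = 2.018

CI: -27.40 ± 2.018 · 2.8768 = -27.40 ± 5.81 = (-33.21, -21.59)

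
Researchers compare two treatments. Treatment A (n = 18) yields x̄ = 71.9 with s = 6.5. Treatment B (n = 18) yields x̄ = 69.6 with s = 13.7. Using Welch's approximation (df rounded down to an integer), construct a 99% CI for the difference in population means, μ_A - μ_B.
(-7.70, 12.30)

Difference: x̄₁ - x̄₂ = 2.30
SE = √(s₁²/n₁ + s₂²/n₂) = √(6.5²/18 + 13.7²/18) = 3.5741
df = 24.28 → 24 (Welch–Satterthwaite, rounded down)
t* = 2.797

CI: 2.30 ± 2.797 · 3.5741 = 2.30 ± 10.00 = (-7.70, 12.30)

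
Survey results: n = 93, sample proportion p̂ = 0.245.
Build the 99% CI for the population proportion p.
(0.130, 0.360)

Proportion CI:
SE = √(p̂(1-p̂)/n) = √(0.245 · 0.755 / 93) = 0.04460

z* = 2.576
Margin = z* · SE = 2.576 · 0.04460 = 0.1149

CI: 0.245 ± 0.1149 = (0.130, 0.360)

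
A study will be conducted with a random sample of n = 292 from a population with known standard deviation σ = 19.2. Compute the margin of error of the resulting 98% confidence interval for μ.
Margin of error = 2.61

Margin of error = z* · σ/√n
= 2.326 · 19.2/√292
= 2.326 · 19.2/17.0880
= 2.61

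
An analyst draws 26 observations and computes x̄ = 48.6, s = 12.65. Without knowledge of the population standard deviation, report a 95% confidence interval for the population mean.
(43.49, 53.71)

t-interval (σ unknown):
df = n - 1 = 25
t* = 2.060 for 95% confidence

Margin of error = t* · s/√n = 2.060 · 12.65/√26 = 5.11

CI: (43.49, 53.71)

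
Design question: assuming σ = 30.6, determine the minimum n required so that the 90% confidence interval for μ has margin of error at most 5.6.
n ≥ 81

For margin E ≤ 5.6:
n ≥ (z* · σ / E)²
n ≥ (1.645 · 30.6 / 5.6)²
n ≥ 80.80

Minimum n = 81 (rounding up)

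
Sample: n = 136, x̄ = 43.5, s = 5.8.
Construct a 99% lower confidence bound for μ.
μ ≥ 42.33

Lower bound (one-sided):
t* = 2.354 (one-sided for 99%)
Lower bound = x̄ - t* · s/√n = 43.5 - 2.354 · 5.8/√136 = 42.33

We are 99% confident that μ ≥ 42.33.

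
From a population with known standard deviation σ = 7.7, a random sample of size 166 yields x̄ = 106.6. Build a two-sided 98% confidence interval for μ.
(105.21, 107.99)

z-interval (σ known):
z* = 2.326 for 98% confidence

Margin of error = z* · σ/√n = 2.326 · 7.7/√166 = 1.39

CI: (106.6 - 1.39, 106.6 + 1.39) = (105.21, 107.99)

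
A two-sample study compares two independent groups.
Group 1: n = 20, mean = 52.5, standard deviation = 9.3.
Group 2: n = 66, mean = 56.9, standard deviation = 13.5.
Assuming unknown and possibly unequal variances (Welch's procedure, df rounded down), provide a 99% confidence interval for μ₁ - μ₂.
(-11.56, 2.76)

Difference: x̄₁ - x̄₂ = -4.40
SE = √(s₁²/n₁ + s₂²/n₂) = √(9.3²/20 + 13.5²/66) = 2.6619
df = 45.58 → 45 (Welch–Satterthwaite, rounded down)
t* = 2.690

CI: -4.40 ± 2.690 · 2.6619 = -4.40 ± 7.16 = (-11.56, 2.76)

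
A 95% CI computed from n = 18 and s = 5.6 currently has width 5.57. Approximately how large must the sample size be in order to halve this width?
n ≈ 72

CI width ∝ 1/√n
To reduce width by factor 2, need √n to grow by 2 → need 2² = 4 times as many samples.

Current: n = 18, width = 5.57
New: n = 72, width ≈ 2.63

Width reduced by factor of 5.57/2.63 = 2.12.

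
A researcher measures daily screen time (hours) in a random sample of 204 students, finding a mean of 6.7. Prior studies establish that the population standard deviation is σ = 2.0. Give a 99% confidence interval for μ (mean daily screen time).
(6.34, 7.06)

z-interval (σ known):
z* = 2.576 for 99% confidence

Margin of error = z* · σ/√n = 2.576 · 2.0/√204 = 0.36

CI: (6.7 - 0.36, 6.7 + 0.36) = (6.34, 7.06)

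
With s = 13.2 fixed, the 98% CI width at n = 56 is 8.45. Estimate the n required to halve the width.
n ≈ 224

CI width ∝ 1/√n
To reduce width by factor 2, need √n to grow by 2 → need 2² = 4 times as many samples.

Current: n = 56, width = 8.45
New: n = 224, width ≈ 4.13

Width reduced by factor of 8.45/4.13 = 2.05.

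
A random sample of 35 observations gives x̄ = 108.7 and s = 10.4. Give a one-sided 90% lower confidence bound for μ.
μ ≥ 106.40

Lower bound (one-sided):
t* = 1.307 (one-sided for 90%)
Lower bound = x̄ - t* · s/√n = 108.7 - 1.307 · 10.4/√35 = 106.40

We are 90% confident that μ ≥ 106.40.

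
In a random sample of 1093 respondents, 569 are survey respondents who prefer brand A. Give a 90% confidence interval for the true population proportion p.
(0.496, 0.545)

Proportion CI:
p̂ = 569/1093 = 0.52059
SE = √(p̂(1-p̂)/n) = √(0.52059 · 0.47941 / 1093) = 0.01511

z* = 1.645
Margin = z* · SE = 1.645 · 0.01511 = 0.0249

CI: 0.52059 ± 0.0249 = (0.496, 0.545)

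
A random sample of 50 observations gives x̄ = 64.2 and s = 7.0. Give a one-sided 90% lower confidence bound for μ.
μ ≥ 62.91

Lower bound (one-sided):
t* = 1.299 (one-sided for 90%)
Lower bound = x̄ - t* · s/√n = 64.2 - 1.299 · 7.0/√50 = 62.91

We are 90% confident that μ ≥ 62.91.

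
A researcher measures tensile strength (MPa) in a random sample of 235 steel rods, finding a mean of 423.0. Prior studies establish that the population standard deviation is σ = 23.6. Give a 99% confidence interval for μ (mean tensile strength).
(419.03, 426.97)

z-interval (σ known):
z* = 2.576 for 99% confidence

Margin of error = z* · σ/√n = 2.576 · 23.6/√235 = 3.97

CI: (423.0 - 3.97, 423.0 + 3.97) = (419.03, 426.97)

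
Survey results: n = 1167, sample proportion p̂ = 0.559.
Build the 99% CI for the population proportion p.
(0.522, 0.596)

Proportion CI:
SE = √(p̂(1-p̂)/n) = √(0.559 · 0.441 / 1167) = 0.01453

z* = 2.576
Margin = z* · SE = 2.576 · 0.01453 = 0.0374

CI: 0.559 ± 0.0374 = (0.522, 0.596)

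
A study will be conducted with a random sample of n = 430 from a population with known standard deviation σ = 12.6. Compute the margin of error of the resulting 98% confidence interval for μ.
Margin of error = 1.41

Margin of error = z* · σ/√n
= 2.326 · 12.6/√430
= 2.326 · 12.6/20.7364
= 1.41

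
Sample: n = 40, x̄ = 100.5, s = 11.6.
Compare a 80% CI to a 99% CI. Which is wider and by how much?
99% CI is wider by 5.15

df = 39
80% CI: t* = 1.304, (98.11, 102.89), width = 2 · t* · s/√n = 4.78
99% CI: t* = 2.708, (95.53, 105.47), width = 2 · t* · s/√n = 9.93

The 99% CI is wider by 9.93 - 4.78 = 5.15.
Higher confidence requires a wider interval.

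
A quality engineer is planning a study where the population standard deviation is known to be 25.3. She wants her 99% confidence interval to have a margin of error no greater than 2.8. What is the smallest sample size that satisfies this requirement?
n ≥ 542

For margin E ≤ 2.8:
n ≥ (z* · σ / E)²
n ≥ (2.576 · 25.3 / 2.8)²
n ≥ 541.77

Minimum n = 542 (rounding up)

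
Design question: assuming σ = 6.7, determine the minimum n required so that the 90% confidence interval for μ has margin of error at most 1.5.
n ≥ 54

For margin E ≤ 1.5:
n ≥ (z* · σ / E)²
n ≥ (1.645 · 6.7 / 1.5)²
n ≥ 53.99

Minimum n = 54 (rounding up)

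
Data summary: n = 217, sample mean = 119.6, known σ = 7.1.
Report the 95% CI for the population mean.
(118.66, 120.54)

z-interval (σ known):
z* = 1.960 for 95% confidence

Margin of error = z* · σ/√n = 1.960 · 7.1/√217 = 0.94

CI: (119.6 - 0.94, 119.6 + 0.94) = (118.66, 120.54)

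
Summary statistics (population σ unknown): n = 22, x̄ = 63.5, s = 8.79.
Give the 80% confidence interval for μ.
(61.02, 65.98)

t-interval (σ unknown):
df = n - 1 = 21
t* = 1.323 for 80% confidence

Margin of error = t* · s/√n = 1.323 · 8.79/√22 = 2.48

CI: (61.02, 65.98)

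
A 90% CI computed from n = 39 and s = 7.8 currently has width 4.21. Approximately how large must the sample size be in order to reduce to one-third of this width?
n ≈ 351

CI width ∝ 1/√n
To reduce width by factor 3, need √n to grow by 3 → need 3² = 9 times as many samples.

Current: n = 39, width = 4.21
New: n = 351, width ≈ 1.37

Width reduced by factor of 4.21/1.37 = 3.07.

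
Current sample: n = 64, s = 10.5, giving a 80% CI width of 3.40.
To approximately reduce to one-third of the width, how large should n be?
n ≈ 576

CI width ∝ 1/√n
To reduce width by factor 3, need √n to grow by 3 → need 3² = 9 times as many samples.

Current: n = 64, width = 3.40
New: n = 576, width ≈ 1.12

Width reduced by factor of 3.40/1.12 = 3.04.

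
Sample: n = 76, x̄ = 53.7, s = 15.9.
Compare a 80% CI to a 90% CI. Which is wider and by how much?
90% CI is wider by 1.35

df = 75
80% CI: t* = 1.293, (51.34, 56.06), width = 2 · t* · s/√n = 4.72
90% CI: t* = 1.665, (50.66, 56.74), width = 2 · t* · s/√n = 6.07

The 90% CI is wider by 6.07 - 4.72 = 1.35.
Higher confidence requires a wider interval.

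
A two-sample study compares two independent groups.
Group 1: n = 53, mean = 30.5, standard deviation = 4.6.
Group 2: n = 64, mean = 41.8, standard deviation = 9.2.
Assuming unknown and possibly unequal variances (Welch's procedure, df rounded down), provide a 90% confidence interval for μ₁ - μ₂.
(-13.48, -9.12)

Difference: x̄₁ - x̄₂ = -11.30
SE = √(s₁²/n₁ + s₂²/n₂) = √(4.6²/53 + 9.2²/64) = 1.3122
df = 96.16 → 96 (Welch–Satterthwaite, rounded down)
t* = 1.661

CI: -11.30 ± 1.661 · 1.3122 = -11.30 ± 2.18 = (-13.48, -9.12)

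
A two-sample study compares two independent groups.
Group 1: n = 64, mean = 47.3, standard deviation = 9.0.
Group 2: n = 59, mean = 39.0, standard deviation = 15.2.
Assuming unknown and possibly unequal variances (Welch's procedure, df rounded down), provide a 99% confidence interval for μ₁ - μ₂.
(2.31, 14.29)

Difference: x̄₁ - x̄₂ = 8.30
SE = √(s₁²/n₁ + s₂²/n₂) = √(9.0²/64 + 15.2²/59) = 2.2763
df = 92.64 → 92 (Welch–Satterthwaite, rounded down)
t* = 2.630

CI: 8.30 ± 2.630 · 2.2763 = 8.30 ± 5.99 = (2.31, 14.29)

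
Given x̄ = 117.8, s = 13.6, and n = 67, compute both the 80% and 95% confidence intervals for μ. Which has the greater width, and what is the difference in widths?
95% CI is wider by 2.34

df = 66
80% CI: t* = 1.295, (115.65, 119.95), width = 2 · t* · s/√n = 4.30
95% CI: t* = 1.997, (114.48, 121.12), width = 2 · t* · s/√n = 6.64

The 95% CI is wider by 6.64 - 4.30 = 2.34.
Higher confidence requires a wider interval.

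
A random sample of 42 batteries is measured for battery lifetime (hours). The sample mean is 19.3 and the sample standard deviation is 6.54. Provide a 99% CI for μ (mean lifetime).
(16.57, 22.03)

t-interval (σ unknown):
df = n - 1 = 41
t* = 2.701 for 99% confidence

Margin of error = t* · s/√n = 2.701 · 6.54/√42 = 2.73

CI: (16.57, 22.03)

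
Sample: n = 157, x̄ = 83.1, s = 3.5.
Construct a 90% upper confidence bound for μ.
μ ≤ 83.46

Upper bound (one-sided):
t* = 1.287 (one-sided for 90%)
Upper bound = x̄ + t* · s/√n = 83.1 + 1.287 · 3.5/√157 = 83.46

We are 90% confident that μ ≤ 83.46.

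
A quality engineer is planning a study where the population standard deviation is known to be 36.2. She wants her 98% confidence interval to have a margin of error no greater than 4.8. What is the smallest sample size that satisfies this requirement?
n ≥ 308

For margin E ≤ 4.8:
n ≥ (z* · σ / E)²
n ≥ (2.326 · 36.2 / 4.8)²
n ≥ 307.72

Minimum n = 308 (rounding up)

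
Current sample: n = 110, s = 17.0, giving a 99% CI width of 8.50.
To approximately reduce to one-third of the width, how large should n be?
n ≈ 990

CI width ∝ 1/√n
To reduce width by factor 3, need √n to grow by 3 → need 3² = 9 times as many samples.

Current: n = 110, width = 8.50
New: n = 990, width ≈ 2.79

Width reduced by factor of 8.50/2.79 = 3.05.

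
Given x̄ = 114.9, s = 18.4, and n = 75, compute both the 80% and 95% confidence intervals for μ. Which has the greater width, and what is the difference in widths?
95% CI is wider by 2.98

df = 74
80% CI: t* = 1.293, (112.15, 117.65), width = 2 · t* · s/√n = 5.49
95% CI: t* = 1.993, (110.67, 119.13), width = 2 · t* · s/√n = 8.47

The 95% CI is wider by 8.47 - 5.49 = 2.98.
Higher confidence requires a wider interval.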